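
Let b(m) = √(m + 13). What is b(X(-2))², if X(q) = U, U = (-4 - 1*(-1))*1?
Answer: 10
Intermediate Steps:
U = -3 (U = (-4 + 1)*1 = -3*1 = -3)
X(q) = -3
b(m) = √(13 + m)
b(X(-2))² = (√(13 - 3))² = (√10)² = 10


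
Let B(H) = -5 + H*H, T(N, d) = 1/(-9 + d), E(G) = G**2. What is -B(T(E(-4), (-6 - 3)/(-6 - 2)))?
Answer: 19781/3969 ≈ 4.9839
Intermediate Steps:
B(H) = -5 + H**2
-B(T(E(-4), (-6 - 3)/(-6 - 2))) = -(-5 + (1/(-9 + (-6 - 3)/(-6 - 2)))**2) = -(-5 + (1/(-9 - 9/(-8)))**2) = -(-5 + (1/(-9 - 9*(-1/8)))**2) = -(-5 + (1/(-9 + 9/8))**2) = -(-5 + (1/(-63/8))**2) = -(-5 + (-8/63)**2) = -(-5 + 64/3969) = -1*(-19781/3969) = 19781/3969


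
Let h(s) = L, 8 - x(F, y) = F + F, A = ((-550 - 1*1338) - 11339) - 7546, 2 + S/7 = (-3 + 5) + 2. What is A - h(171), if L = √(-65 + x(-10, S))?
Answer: -20773 - I*√37 ≈ -20773.0 - 6.0828*I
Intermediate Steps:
S = 14 (S = -14 + 7*((-3 + 5) + 2) = -14 + 7*(2 + 2) = -14 + 7*4 = -14 + 28 = 14)
A = -20773 (A = ((-550 - 1338) - 11339) - 7546 = (-1888 - 11339) - 7546 = -13227 - 7546 = -20773)
x(F, y) = 8 - 2*F (x(F, y) = 8 - (F + F) = 8 - 2*F)
L = I*√37 (L = √(-65 + (8 - 2*(-10))) = √(-65 + (8 + 20)) = √(-65 + 28) = √(-37) = I*√37 ≈ 6.0828*I)
h(s) = I*√37
A - h(171) = -20773 - I*√37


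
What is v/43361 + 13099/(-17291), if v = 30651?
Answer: -37999298/749755051 ≈ -0.050682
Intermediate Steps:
v/43361 + 13099/(-17291) = 30651/43361 + 13099/(-17291) = 30651*(1/43361) + 13099*(-1/17291) = 30651/43361 - 13099/17291 = -37999298/749755051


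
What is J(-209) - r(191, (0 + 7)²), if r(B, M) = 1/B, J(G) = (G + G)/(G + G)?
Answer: 190/191 ≈ 0.99476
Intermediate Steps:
J(G) = 1 (J(G) = (2*G)/((2*G)) = (2*G)*(1/(2*G)) = 1)
J(-209) - r(191, (0 + 7)²) = 1 - 1/191 = 190/191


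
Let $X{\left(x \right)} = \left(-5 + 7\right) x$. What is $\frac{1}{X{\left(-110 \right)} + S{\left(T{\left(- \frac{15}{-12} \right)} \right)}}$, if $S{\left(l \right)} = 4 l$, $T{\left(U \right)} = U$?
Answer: $- \frac{1}{215} \approx -0.0046512$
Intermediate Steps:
$X{\left(x \right)} = 2 x$
$\frac{1}{X{\left(-110 \right)} + S{\left(T{\left(- \frac{15}{-12} \right)} \right)}} = \frac{1}{2 \left(-110\right) + 4 \left(- \frac{15}{-12}\right)} = \frac{1}{-220 + 4 \left(\left(-15\right) \left(- \frac{1}{12}\right)\right)} = \frac{1}{-220 + 4 \cdot \frac{5}{4}} = \frac{1}{-220 + 5} = \frac{1}{-215} = - \frac{1}{215}$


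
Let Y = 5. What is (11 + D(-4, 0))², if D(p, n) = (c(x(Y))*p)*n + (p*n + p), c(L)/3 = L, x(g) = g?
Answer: 49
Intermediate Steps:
c(L) = 3*L
D(p, n) = p + 16*n*p (D(p, n) = ((3*5)*p)*n + (p*n + p) = (15*p)*n + (n*p + p) = 15*n*p + (p + n*p) = p + 16*n*p)
(11 + D(-4, 0))² = (11 - 4*(1 + 16*0))² = (11 - 4*(1 + 0))² = (11 - 4*1)² = (11 - 4)² = 7² = 49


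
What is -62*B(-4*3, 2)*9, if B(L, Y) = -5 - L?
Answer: -3906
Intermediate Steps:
-62*B(-4*3, 2)*9 = -62*(-5 - (-4)*3)*9 = -62*(-5 - 1*(-12))*9 = -62*(-5 + 12)*9 = -62*7*9 = -434*9 = -3906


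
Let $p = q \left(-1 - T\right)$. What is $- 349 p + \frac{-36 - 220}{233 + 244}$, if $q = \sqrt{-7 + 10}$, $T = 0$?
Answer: $- \frac{256}{477} + 349 \sqrt{3} \approx 603.95$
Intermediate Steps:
$q = \sqrt{3} \approx 1.732$
$p = - \sqrt{3}$ ($p = \sqrt{3} \left(-1 - 0\right) = \sqrt{3} \left(-1 + 0\right) = \sqrt{3} \left(-1\right) = - \sqrt{3} \approx -1.732$)
$- 349 p + \frac{-36 - 220}{233 + 244} = - 349 \left(- \sqrt{3}\right) + \frac{-36 - 220}{233 + 244} = 349 \sqrt{3} - \frac{256}{477} = - \frac{256}{477} + 349 \sqrt{3}$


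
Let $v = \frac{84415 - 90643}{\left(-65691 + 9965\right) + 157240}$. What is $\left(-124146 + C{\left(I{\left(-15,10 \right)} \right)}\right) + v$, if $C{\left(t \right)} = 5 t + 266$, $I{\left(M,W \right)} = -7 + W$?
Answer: $- \frac{2095672973}{16919} \approx -1.2387 \cdot 10^{5}$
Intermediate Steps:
$C{\left(t \right)} = 266 + 5 t$
$v = - \frac{1038}{16919}$ ($v = - \frac{6228}{-55726 + 157240} = - \frac{6228}{101514} = \left(-6228\right) \frac{1}{101514} = - \frac{1038}{16919} \approx -0.061351$)
$\left(-124146 + C{\left(I{\left(-15,10 \right)} \right)}\right) + v = \left(-124146 + \left(266 + 5 \left(-7 + 10\right)\right)\right) - \frac{1038}{16919} = \left(-124146 + \left(266 + 5 \cdot 3\right)\right) - \frac{1038}{16919} = \left(-124146 + \left(266 + 15\right)\right) - \frac{1038}{16919} = \left(-124146 + 281\right) - \frac{1038}{16919} = -123865 - \frac{1038}{16919} = - \frac{2095672973}{16919}$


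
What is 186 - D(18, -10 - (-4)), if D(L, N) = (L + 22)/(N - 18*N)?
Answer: 9466/51 ≈ 185.61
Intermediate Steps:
D(L, N) = -(22 + L)/(17*N) (D(L, N) = (22 + L)/((-17*N)) = (22 + L)*(-1/(17*N)) = -(22 + L)/(17*N))
186 - D(18, -10 - (-4)) = 186 - (-22 - 1*18)/(17*(-10 - (-4))) = 186 - (-22 - 18)/(17*(-10 - 1*(-4))) = 186 - (-40)/(17*(-10 + 4)) = 186 - (-40)/(17*(-6)) = 186 - (-1)*(-40)/(17*6) = 186 - 1*20/51 = 186 - 20/51 = 9466/51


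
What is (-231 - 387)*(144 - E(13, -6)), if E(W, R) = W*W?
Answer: 15450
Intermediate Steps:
E(W, R) = W²
(-231 - 387)*(144 - E(13, -6)) = (-231 - 387)*(144 - 1*13²) = -618*(144 - 1*169) = -618*(144 - 169) = -618*(-25) = 15450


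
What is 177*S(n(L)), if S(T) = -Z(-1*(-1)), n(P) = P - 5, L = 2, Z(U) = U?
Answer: -177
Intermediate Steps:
n(P) = -5 + P
S(T) = -1 (S(T) = -(-1)*(-1) = -1*1 = -1)
177*S(n(L)) = 177*(-1) = -177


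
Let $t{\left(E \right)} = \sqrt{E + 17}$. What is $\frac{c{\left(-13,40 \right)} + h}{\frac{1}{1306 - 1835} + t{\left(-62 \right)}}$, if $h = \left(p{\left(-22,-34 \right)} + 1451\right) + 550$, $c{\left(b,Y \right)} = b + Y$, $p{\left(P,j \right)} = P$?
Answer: $- \frac{530587}{6296423} - \frac{842041569 i \sqrt{5}}{6296423} \approx -0.084268 - 299.04 i$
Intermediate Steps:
$c{\left(b,Y \right)} = Y + b$
$t{\left(E \right)} = \sqrt{17 + E}$
$h = 1979$ ($h = \left(-22 + 1451\right) + 550 = 1429 + 550 = 1979$)
$\frac{c{\left(-13,40 \right)} + h}{\frac{1}{1306 - 1835} + t{\left(-62 \right)}} = \frac{\left(40 - 13\right) + 1979}{\frac{1}{1306 - 1835} + \sqrt{17 - 62}} = \frac{27 + 1979}{\frac{1}{-529} + \sqrt{-45}} = \frac{2006}{- \frac{1}{529} + 3 i \sqrt{5}}$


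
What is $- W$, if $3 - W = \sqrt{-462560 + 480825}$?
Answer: $-3 + \sqrt{18265} \approx 132.15$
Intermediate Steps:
$W = 3 - \sqrt{18265}$ ($W = 3 - \sqrt{-462560 + 480825} = 3 - \sqrt{18265} \approx -132.15$)
$- W = - (3 - \sqrt{18265}) = -3 + \sqrt{18265}$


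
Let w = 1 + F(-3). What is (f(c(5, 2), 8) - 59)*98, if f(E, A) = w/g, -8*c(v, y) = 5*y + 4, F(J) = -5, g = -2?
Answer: -5586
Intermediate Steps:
c(v, y) = -1/2 - 5*y/8 (c(v, y) = -(5*y + 4)/8 = -(4 + 5*y)/8 = -1/2 - 5*y/8)
w = -4 (w = 1 - 5 = -4)
f(E, A) = 2 (f(E, A) = -4/(-2) = -4*(-1/2) = 2)
(f(c(5, 2), 8) - 59)*98 = (2 - 59)*98 = -57*98 = -5586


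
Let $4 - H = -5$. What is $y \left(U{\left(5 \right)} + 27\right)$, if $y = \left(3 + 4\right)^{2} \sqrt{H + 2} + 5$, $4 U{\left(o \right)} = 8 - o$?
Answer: $\frac{555}{4} + \frac{5439 \sqrt{11}}{4} \approx 4648.5$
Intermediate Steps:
$H = 9$ ($H = 4 - -5 = 4 + 5 = 9$)
$U{\left(o \right)} = 2 - \frac{o}{4}$ ($U{\left(o \right)} = \frac{8 - o}{4} = 2 - \frac{o}{4}$)
$y = 5 + 49 \sqrt{11}$ ($y = \left(3 + 4\right)^{2} \sqrt{9 + 2} + 5 = 7^{2} \sqrt{11} + 5 = 49 \sqrt{11} + 5 = 5 + 49 \sqrt{11} \approx 167.51$)
$y \left(U{\left(5 \right)} + 27\right) = \left(5 + 49 \sqrt{11}\right) \left(\left(2 - \frac{5}{4}\right) + 27\right) = \left(5 + 49 \sqrt{11}\right) \left(\frac{3}{4} + 27\right) = \left(5 + 49 \sqrt{11}\right) \frac{111}{4} = \frac{555}{4} + \frac{5439 \sqrt{11}}{4}$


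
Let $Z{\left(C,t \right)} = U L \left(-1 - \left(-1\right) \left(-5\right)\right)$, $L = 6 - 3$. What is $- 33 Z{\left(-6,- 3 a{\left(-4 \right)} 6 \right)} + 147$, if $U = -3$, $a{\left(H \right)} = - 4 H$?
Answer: $-1635$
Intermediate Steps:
$L = 3$ ($L = 6 - 3 = 3$)
$Z{\left(C,t \right)} = 54$ ($Z{\left(C,t \right)} = \left(-3\right) 3 \left(-1 - \left(-1\right) \left(-5\right)\right) = - 9 \left(-1 - 5\right) = \left(-9\right) \left(-6\right) = 54$)
$- 33 Z{\left(-6,- 3 a{\left(-4 \right)} 6 \right)} + 147 = \left(-33\right) 54 + 147 = -1782 + 147 = -1635$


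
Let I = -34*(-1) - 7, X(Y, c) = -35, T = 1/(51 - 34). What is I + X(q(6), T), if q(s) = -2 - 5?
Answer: -8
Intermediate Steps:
T = 1/17 ≈ 0.058824
q(s) = -7
I = 27 (I = 34 - 7 = 27)
I + X(q(6), T) = 27 - 35 = -8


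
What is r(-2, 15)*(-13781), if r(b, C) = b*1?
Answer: 27562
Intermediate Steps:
r(b, C) = b
r(-2, 15)*(-13781) = -2*(-13781) = 27562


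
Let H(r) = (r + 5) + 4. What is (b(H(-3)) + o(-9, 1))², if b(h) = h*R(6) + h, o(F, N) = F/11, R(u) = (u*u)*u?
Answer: 204861969/121 ≈ 1.6931e+6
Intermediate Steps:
H(r) = 9 + r (H(r) = (5 + r) + 4 = 9 + r)
R(u) = u³ (R(u) = u²*u = u³)
o(F, N) = F/11 (o(F, N) = F*(1/11) = F/11)
b(h) = 217*h (b(h) = h*6³ + h = h*216 + h = 216*h + h = 217*h)
(b(H(-3)) + o(-9, 1))² = (217*(9 - 3) + (1/11)*(-9))² = (217*6 - 9/11)² = (1302 - 9/11)² = (14313/11)² = 204861969/121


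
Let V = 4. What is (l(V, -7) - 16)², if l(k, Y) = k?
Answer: 144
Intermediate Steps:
(l(V, -7) - 16)² = (4 - 16)² = (-12)² = 144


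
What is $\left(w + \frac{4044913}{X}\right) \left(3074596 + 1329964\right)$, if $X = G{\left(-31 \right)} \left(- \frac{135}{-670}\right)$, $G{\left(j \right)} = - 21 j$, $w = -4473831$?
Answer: $- \frac{343971951199701200}{17577} \approx -1.9569 \cdot 10^{13}$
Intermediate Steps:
$X = \frac{17577}{134}$ ($X = \left(-21\right) \left(-31\right) \left(- \frac{135}{-670}\right) = 651 \left(\left(-135\right) \left(- \frac{1}{670}\right)\right) = 651 \cdot \frac{27}{134} = \frac{17577}{134} \approx 131.17$)
$\left(w + \frac{4044913}{X}\right) \left(3074596 + 1329964\right) = \left(-4473831 + \frac{4044913}{\frac{17577}{134}}\right) \left(3074596 + 1329964\right) = \left(-4473831 + 4044913 \cdot \frac{134}{17577}\right) 4404560 = \left(-4473831 + \frac{542018342}{17577}\right) 4404560 = \left(- \frac{78094509145}{17577}\right) 4404560 = - \frac{343971951199701200}{17577}$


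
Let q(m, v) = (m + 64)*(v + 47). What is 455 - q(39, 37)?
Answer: -8197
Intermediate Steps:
q(m, v) = (47 + v)*(64 + m) (q(m, v) = (64 + m)*(47 + v) = (47 + v)*(64 + m))
455 - q(39, 37) = 455 - (3008 + 47*39 + 64*37 + 39*37) = 455 - (3008 + 1833 + 2368 + 1443) = 455 - 1*8652 = 455 - 8652 = -8197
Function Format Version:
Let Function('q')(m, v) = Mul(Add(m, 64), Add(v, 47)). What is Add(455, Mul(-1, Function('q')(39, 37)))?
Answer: -8197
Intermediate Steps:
Function('q')(m, v) = Mul(Add(47, v), Add(64, m)) (Function('q')(m, v) = Mul(Add(64, m), Add(47, v)) = Mul(Add(47, v), Add(64, m)))
Add(455, Mul(-1, Function('q')(39, 37))) = Add(455, Mul(-1, Add(3008, Mul(47, 39), Mul(64, 37), Mul(39, 37)))) = Add(455, Mul(-1, Add(3008, 1833, 2368, 1443))) = Add(455, Mul(-1, 8652)) = Add(455, -8652) = -8197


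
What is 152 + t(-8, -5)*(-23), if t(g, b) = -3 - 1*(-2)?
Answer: 175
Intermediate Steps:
t(g, b) = -1 (t(g, b) = -3 + 2 = -1)
152 + t(-8, -5)*(-23) = 152 - 1*(-23) = 152 + 23 = 175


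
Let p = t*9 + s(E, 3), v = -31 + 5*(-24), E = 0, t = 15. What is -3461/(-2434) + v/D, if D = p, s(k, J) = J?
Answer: 27521/83973 ≈ 0.32774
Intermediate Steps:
v = -151 (v = -31 - 120 = -151)
p = 138 (p = 15*9 + 3 = 135 + 3 = 138)
D = 138
-3461/(-2434) + v/D = -3461/(-2434) - 151/138 = -3461*(-1/2434) - 151*1/138 = 3461/2434 - 151/138 = 27521/83973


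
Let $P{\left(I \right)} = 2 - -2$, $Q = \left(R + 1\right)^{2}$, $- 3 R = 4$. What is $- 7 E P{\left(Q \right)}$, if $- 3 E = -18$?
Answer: $-168$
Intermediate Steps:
$E = 6$ ($E = \left(- \frac{1}{3}\right) \left(-18\right) = 6$)
$R = - \frac{4}{3}$ ($R = \left(- \frac{1}{3}\right) 4 = - \frac{4}{3} \approx -1.3333$)
$Q = \frac{1}{9}$ ($Q = \left(- \frac{4}{3} + 1\right)^{2} = \left(- \frac{1}{3}\right)^{2} = \frac{1}{9} \approx 0.11111$)
$P{\left(I \right)} = 4$ ($P{\left(I \right)} = 2 + 2 = 4$)
$- 7 E P{\left(Q \right)} = \left(-7\right) 6 \cdot 4 = \left(-42\right) 4 = -168$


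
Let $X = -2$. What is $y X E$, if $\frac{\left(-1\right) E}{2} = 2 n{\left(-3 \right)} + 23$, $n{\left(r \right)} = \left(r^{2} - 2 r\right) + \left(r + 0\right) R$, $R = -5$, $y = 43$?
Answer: $14276$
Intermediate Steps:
$n{\left(r \right)} = r^{2} - 7 r$ ($n{\left(r \right)} = \left(r^{2} - 2 r\right) + \left(r + 0\right) \left(-5\right) = \left(r^{2} - 2 r\right) + r \left(-5\right) = \left(r^{2} - 2 r\right) - 5 r = r^{2} - 7 r$)
$E = -166$ ($E = - 2 \left(2 \left(- 3 \left(-7 - 3\right)\right) + 23\right) = - 2 \left(2 \left(\left(-3\right) \left(-10\right)\right) + 23\right) = - 2 \left(2 \cdot 30 + 23\right) = - 2 \left(60 + 23\right) = \left(-2\right) 83 = -166$)
$y X E = 43 \left(-2\right) \left(-166\right) = \left(-86\right) \left(-166\right) = 14276$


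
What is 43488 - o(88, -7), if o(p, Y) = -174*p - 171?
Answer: 58971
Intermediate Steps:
o(p, Y) = -171 - 174*p
43488 - o(88, -7) = 43488 - (-171 - 174*88) = 43488 - (-171 - 15312) = 43488 - 1*(-15483) = 43488 + 15483 = 58971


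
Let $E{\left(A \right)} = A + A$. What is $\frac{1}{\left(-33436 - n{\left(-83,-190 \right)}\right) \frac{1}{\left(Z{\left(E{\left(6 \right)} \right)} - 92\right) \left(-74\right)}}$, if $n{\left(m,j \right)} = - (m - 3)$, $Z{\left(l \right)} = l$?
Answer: $- \frac{80}{453} \approx -0.1766$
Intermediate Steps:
$E{\left(A \right)} = 2 A$
$n{\left(m,j \right)} = 3 - m$ ($n{\left(m,j \right)} = - (-3 + m) = 3 - m$)
$\frac{1}{\left(-33436 - n{\left(-83,-190 \right)}\right) \frac{1}{\left(Z{\left(E{\left(6 \right)} \right)} - 92\right) \left(-74\right)}} = \frac{1}{\left(-33436 - \left(3 - -83\right)\right) \frac{1}{\left(2 \cdot 6 - 92\right) \left(-74\right)}} = \frac{1}{\left(-33436 - \left(3 + 83\right)\right) \frac{1}{\left(12 - 92\right) \left(-74\right)}} = \frac{1}{\left(-33436 - 86\right) \frac{1}{\left(-80\right) \left(-74\right)}} = \frac{1}{\left(-33436 - 86\right) \frac{1}{5920}} = \frac{1}{\left(-33522\right) \frac{1}{5920}} = \frac{1}{- \frac{453}{80}} = - \frac{80}{453}$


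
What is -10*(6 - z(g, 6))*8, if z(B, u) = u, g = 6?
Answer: 0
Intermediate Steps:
-10*(6 - z(g, 6))*8 = -10*(6 - 1*6)*8 = -10*(6 - 6)*8 = -10*0*8 = 0*8 = 0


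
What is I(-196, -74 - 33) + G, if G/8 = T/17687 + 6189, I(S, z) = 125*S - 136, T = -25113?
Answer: 439780908/17687 ≈ 24865.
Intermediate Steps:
I(S, z) = -136 + 125*S
G = 875517840/17687 (G = 8*(-25113/17687 + 6189) = 8*(109439730/17687) = 875517840/17687 ≈ 49501.)
I(-196, -74 - 33) + G = (-136 + 125*(-196)) + 875517840/17687 = (-136 - 24500) + 875517840/17687 = -24636 + 875517840/17687 = 439780908/17687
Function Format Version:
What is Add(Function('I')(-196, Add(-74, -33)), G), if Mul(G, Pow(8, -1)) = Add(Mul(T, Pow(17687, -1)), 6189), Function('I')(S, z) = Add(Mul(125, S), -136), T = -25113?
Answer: Rational(439780908, 17687) ≈ 24865.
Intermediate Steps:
Function('I')(S, z) = Add(-136, Mul(125, S))
G = Rational(875517840, 17687) (G = Mul(8, Add(Mul(-25113, Pow(17687, -1)), 6189)) = Mul(8, Add(Mul(-25113, Rational(1, 17687)), 6189)) = Mul(8, Add(Rational(-25113, 17687), 6189)) = Mul(8, Rational(109439730, 17687)) = Rational(875517840, 17687) ≈ 49501.)
Add(Function('I')(-196, Add(-74, -33)), G) = Add(Add(-136, Mul(125, -196)), Rational(875517840, 17687)) = Add(Add(-136, -24500), Rational(875517840, 17687)) = Add(-24636, Rational(875517840, 17687)) = Rational(439780908, 17687)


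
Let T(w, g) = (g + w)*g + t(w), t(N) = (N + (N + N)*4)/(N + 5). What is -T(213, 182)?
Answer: -15673937/218 ≈ -71899.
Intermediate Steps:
t(N) = 9*N/(5 + N) (t(N) = (N + (2*N)*4)/(5 + N) = (N + 8*N)/(5 + N) = (9*N)/(5 + N) = 9*N/(5 + N))
T(w, g) = g*(g + w) + 9*w/(5 + w) (T(w, g) = (g + w)*g + 9*w/(5 + w) = g*(g + w) + 9*w/(5 + w))
-T(213, 182) = -(9*213 + 182*(5 + 213)*(182 + 213))/(5 + 213) = -(1917 + 182*218*395)/218 = -(1917 + 15672020)/218 = -15673937/218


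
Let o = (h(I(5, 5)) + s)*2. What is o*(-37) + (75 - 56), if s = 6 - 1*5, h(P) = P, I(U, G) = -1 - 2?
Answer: 167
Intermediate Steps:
I(U, G) = -3
s = 1 (s = 6 - 5 = 1)
o = -4 (o = (-3 + 1)*2 = -2*2 = -4)
o*(-37) + (75 - 56) = -4*(-37) + (75 - 56) = 148 + 19 = 167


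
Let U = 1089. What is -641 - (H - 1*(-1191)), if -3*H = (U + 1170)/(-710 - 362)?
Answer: -1964657/1072 ≈ -1832.7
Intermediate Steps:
H = 753/1072 (H = -(1089 + 1170)/(3*(-710 - 362)) = -753/(-1072) = -753*(-1)/1072 = -⅓*(-2259/1072) = 753/1072 ≈ 0.70243)
-641 - (H - 1*(-1191)) = -641 - (753/1072 - 1*(-1191)) = -641 - (753/1072 + 1191) = -641 - 1*1277505/1072 = -641 - 1277505/1072 = -1964657/1072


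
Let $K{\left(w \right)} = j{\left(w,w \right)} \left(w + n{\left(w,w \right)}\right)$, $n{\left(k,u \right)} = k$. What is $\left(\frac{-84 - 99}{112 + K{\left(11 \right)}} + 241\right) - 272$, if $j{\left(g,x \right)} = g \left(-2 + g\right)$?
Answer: $- \frac{71173}{2290} \approx -31.08$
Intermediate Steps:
$K{\left(w \right)} = 2 w^{2} \left(-2 + w\right)$ ($K{\left(w \right)} = w \left(-2 + w\right) \left(w + w\right) = w \left(-2 + w\right) 2 w = 2 w^{2} \left(-2 + w\right)$)
$\left(\frac{-84 - 99}{112 + K{\left(11 \right)}} + 241\right) - 272 = \left(\frac{-84 - 99}{112 + 2 \cdot 11^{2} \left(-2 + 11\right)} + 241\right) - 272 = \left(- \frac{183}{112 + 2 \cdot 121 \cdot 9} + 241\right) - 272 = \left(- \frac{183}{112 + 2178} + 241\right) - 272 = \left(- \frac{183}{2290} + 241\right) - 272 = \frac{551707}{2290} - 272 = - \frac{71173}{2290}$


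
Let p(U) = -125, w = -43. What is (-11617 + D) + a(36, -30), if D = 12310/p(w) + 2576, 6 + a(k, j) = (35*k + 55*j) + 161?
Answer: -234362/25 ≈ -9374.5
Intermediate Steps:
a(k, j) = 155 + 35*k + 55*j (a(k, j) = -6 + ((35*k + 55*j) + 161) = -6 + (161 + 35*k + 55*j) = 155 + 35*k + 55*j)
D = 61938/25 (D = 12310/(-125) + 2576 = 12310*(-1/125) + 2576 = -2462/25 + 2576 = 61938/25 ≈ 2477.5)
(-11617 + D) + a(36, -30) = (-11617 + 61938/25) + (155 + 35*36 + 55*(-30)) = -228487/25 + (155 + 1260 - 1650) = -228487/25 - 235 = -234362/25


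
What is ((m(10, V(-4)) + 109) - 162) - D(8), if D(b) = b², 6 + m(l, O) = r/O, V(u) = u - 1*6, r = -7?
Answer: -1223/10 ≈ -122.30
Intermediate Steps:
V(u) = -6 + u (V(u) = u - 6 = -6 + u)
m(l, O) = -6 - 7/O
((m(10, V(-4)) + 109) - 162) - D(8) = (((-6 - 7/(-6 - 4)) + 109) - 162) - 1*8² = (((-6 - 7/(-10)) + 109) - 162) - 1*64 = (((-6 - 7*(-⅒)) + 109) - 162) - 64 = (((-6 + 7/10) + 109) - 162) - 64 = ((-53/10 + 109) - 162) - 64 = (1037/10 - 162) - 64 = -583/10 - 64 = -1223/10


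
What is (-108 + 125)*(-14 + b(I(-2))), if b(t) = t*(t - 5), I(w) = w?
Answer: 0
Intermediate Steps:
b(t) = t*(-5 + t)
(-108 + 125)*(-14 + b(I(-2))) = (-108 + 125)*(-14 - 2*(-5 - 2)) = 17*(-14 - 2*(-7)) = 17*(-14 + 14) = 17*0 = 0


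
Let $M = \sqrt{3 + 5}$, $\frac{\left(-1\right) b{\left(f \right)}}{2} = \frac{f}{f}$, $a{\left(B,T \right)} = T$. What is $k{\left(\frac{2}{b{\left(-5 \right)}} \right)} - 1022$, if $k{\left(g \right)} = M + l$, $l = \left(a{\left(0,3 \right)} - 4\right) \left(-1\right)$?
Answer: $-1021 + 2 \sqrt{2} \approx -1018.2$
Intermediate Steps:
$l = 1$ ($l = \left(3 - 4\right) \left(-1\right) = \left(-1\right) \left(-1\right) = 1$)
$b{\left(f \right)} = -2$ ($b{\left(f \right)} = - 2 \frac{f}{f} = \left(-2\right) 1 = -2$)
$M = 2 \sqrt{2}$ ($M = \sqrt{8} = 2 \sqrt{2} \approx 2.8284$)
$k{\left(g \right)} = 1 + 2 \sqrt{2}$ ($k{\left(g \right)} = 2 \sqrt{2} + 1 = 1 + 2 \sqrt{2}$)
$k{\left(\frac{2}{b{\left(-5 \right)}} \right)} - 1022 = \left(1 + 2 \sqrt{2}\right) - 1022 = -1021 + 2 \sqrt{2}$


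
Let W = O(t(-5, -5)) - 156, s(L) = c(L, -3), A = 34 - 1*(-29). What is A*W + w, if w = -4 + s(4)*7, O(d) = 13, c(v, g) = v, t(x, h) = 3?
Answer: -8985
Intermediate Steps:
A = 63 (A = 34 + 29 = 63)
s(L) = L
W = -143 (W = 13 - 156 = -143)
w = 24 (w = -4 + 4*7 = -4 + 28 = 24)
A*W + w = 63*(-143) + 24 = -9009 + 24 = -8985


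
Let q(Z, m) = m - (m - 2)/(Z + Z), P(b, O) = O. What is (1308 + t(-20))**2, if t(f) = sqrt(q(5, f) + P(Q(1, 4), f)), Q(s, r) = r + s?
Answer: 8554131/5 + 7848*I*sqrt(105)/5 ≈ 1.7108e+6 + 16084.0*I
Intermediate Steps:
q(Z, m) = m - (-2 + m)/(2*Z)
t(f) = sqrt(1/5 + 19*f/10) (t(f) = sqrt((1 - f/2 + 5*f)/5 + f) = sqrt((1 + 9*f/2)/5 + f) = sqrt((1/5 + 9*f/10) + f) = sqrt(1/5 + 19*f/10))
(1308 + t(-20))**2 = (1308 + sqrt(20 + 190*(-20))/10)**2 = (1308 + sqrt(20 - 3800)/10)**2 = (1308 + sqrt(-3780)/10)**2 = (1308 + (6*I*sqrt(105))/10)**2 = (1308 + 3*I*sqrt(105)/5)**2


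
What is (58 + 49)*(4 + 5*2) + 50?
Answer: 1548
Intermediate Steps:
(58 + 49)*(4 + 5*2) + 50 = 107*(4 + 10) + 50 = 107*14 + 50 = 1498 + 50 = 1548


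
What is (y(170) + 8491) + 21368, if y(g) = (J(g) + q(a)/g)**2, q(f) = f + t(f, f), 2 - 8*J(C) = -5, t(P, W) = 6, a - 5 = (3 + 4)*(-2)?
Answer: 13807141489/462400 ≈ 29860.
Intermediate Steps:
a = -9 (a = 5 + (3 + 4)*(-2) = 5 + 7*(-2) = 5 - 14 = -9)
J(C) = 7/8 (J(C) = 1/4 - 1/8*(-5) = 1/4 + 5/8 = 7/8)
q(f) = 6 + f (q(f) = f + 6 = 6 + f)
y(g) = (7/8 - 3/g)**2 (y(g) = (7/8 + (6 - 9)/g)**2 = (7/8 - 3/g)**2)
(y(170) + 8491) + 21368 = ((1/64)*(-24 + 7*170)**2/170**2 + 8491) + 21368 = ((1/64)*(1/28900)*(-24 + 1190)**2 + 8491) + 21368 = ((1/64)*(1/28900)*1166**2 + 8491) + 21368 = ((1/64)*(1/28900)*1359556 + 8491) + 21368 = (339889/462400 + 8491) + 21368 = 3926578289/462400 + 21368 = 13807141489/462400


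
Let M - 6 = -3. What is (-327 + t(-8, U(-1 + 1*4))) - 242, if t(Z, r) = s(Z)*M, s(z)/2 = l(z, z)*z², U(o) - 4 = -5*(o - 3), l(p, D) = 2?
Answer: 199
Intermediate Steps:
M = 3 (M = 6 - 3 = 3)
U(o) = 19 - 5*o (U(o) = 4 - 5*(o - 3) = 4 - 5*(-3 + o) = 4 + (15 - 5*o) = 19 - 5*o)
s(z) = 4*z² (s(z) = 2*(2*z²) = 4*z²)
t(Z, r) = 12*Z² (t(Z, r) = (4*Z²)*3 = 12*Z²)
(-327 + t(-8, U(-1 + 1*4))) - 242 = (-327 + 12*(-8)²) - 242 = (-327 + 12*64) - 242 = (-327 + 768) - 242 = 441 - 242 = 199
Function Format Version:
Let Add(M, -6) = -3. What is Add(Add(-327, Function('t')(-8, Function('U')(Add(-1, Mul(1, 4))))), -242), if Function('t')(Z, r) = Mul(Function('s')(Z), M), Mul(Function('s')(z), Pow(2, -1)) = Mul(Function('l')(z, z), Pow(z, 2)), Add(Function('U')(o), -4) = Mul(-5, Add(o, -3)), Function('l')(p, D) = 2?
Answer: 199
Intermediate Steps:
M = 3 (M = Add(6, -3) = 3)
Function('U')(o) = Add(19, Mul(-5, o)) (Function('U')(o) = Add(4, Mul(-5, Add(o, -3))) = Add(4, Mul(-5, Add(-3, o))) = Add(4, Add(15, Mul(-5, o))) = Add(19, Mul(-5, o)))
Function('s')(z) = Mul(4, Pow(z, 2)) (Function('s')(z) = Mul(2, Mul(2, Pow(z, 2))) = Mul(4, Pow(z, 2)))
Function('t')(Z, r) = Mul(12, Pow(Z, 2)) (Function('t')(Z, r) = Mul(Mul(4, Pow(Z, 2)), 3) = Mul(12, Pow(Z, 2)))
Add(Add(-327, Function('t')(-8, Function('U')(Add(-1, Mul(1, 4))))), -242) = Add(Add(-327, Mul(12, Pow(-8, 2))), -242) = Add(Add(-327, Mul(12, 64)), -242) = Add(Add(-327, 768), -242) = Add(441, -242) = 199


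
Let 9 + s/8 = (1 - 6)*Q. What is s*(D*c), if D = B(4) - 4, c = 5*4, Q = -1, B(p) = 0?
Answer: 2560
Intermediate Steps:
s = -32 (s = -72 + 8*((1 - 6)*(-1)) = -72 + 8*(-5*(-1)) = -72 + 8*5 = -72 + 40 = -32)
c = 20
D = -4 (D = 0 - 4 = -4)
s*(D*c) = -(-128)*20 = -32*(-80) = 2560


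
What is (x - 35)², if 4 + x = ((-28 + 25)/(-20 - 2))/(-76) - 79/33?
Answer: 43114784881/25160256 ≈ 1713.6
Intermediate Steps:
x = -32081/5016 (x = -4 + (((-28 + 25)/(-20 - 2))/(-76) - 79/33) = -4 + (-3/(-22)*(-1/76) - 79*1/33) = -4 + (-3*(-1/22)*(-1/76) - 79/33) = -4 + ((3/22)*(-1/76) - 79/33) = -4 + (-3/1672 - 79/33) = -4 - 12017/5016 = -32081/5016 ≈ -6.3957)
(x - 35)² = (-32081/5016 - 35)² = (-207641/5016)² = 43114784881/25160256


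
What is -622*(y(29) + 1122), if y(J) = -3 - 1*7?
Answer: -691664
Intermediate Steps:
y(J) = -10 (y(J) = -3 - 7 = -10)
-622*(y(29) + 1122) = -622*(-10 + 1122) = -622*1112 = -691664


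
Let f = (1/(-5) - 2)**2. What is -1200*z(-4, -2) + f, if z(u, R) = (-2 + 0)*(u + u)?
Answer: -479879/25 ≈ -19195.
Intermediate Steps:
z(u, R) = -4*u
f = 121/25 (f = (-1/5 - 2)**2 = (-11/5)**2 = 121/25 ≈ 4.8400)
-1200*z(-4, -2) + f = -1200*(-4*(-4)) + 121/25 = -1200*16 + 121/25 = -150*128 + 121/25 = -19200 + 121/25 = -479879/25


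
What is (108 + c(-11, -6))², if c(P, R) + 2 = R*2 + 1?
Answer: 9025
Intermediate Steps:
c(P, R) = -1 + 2*R (c(P, R) = -2 + (R*2 + 1) = -2 + (2*R + 1) = -2 + (1 + 2*R) = -1 + 2*R)
(108 + c(-11, -6))² = (108 + (-1 + 2*(-6)))² = (108 + (-1 - 12))² = (108 - 13)² = 95² = 9025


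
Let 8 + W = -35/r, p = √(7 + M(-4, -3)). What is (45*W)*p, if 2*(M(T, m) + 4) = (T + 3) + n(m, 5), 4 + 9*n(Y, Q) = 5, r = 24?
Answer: -1135*√23/8 ≈ -680.41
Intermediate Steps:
n(Y, Q) = ⅑ (n(Y, Q) = -4/9 + (⅑)*5 = -4/9 + 5/9 = ⅑)
M(T, m) = -22/9 + T/2 (M(T, m) = -4 + ((T + 3) + ⅑)/2 = -4 + ((3 + T) + ⅑)/2 = -4 + (28/9 + T)/2 = -4 + (14/9 + T/2) = -22/9 + T/2)
p = √23/3 (p = √(7 + (-22/9 + (½)*(-4))) = √(7 + (-22/9 - 2)) = √(7 - 40/9) = √(23/9) = √23/3 ≈ 1.5986)
W = -227/24 (W = -8 - 35/24 = -227/24 ≈ -9.4583)
(45*W)*p = (45*(-227/24))*(√23/3) = -1135*√23/8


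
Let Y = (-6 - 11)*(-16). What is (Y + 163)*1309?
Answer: 569415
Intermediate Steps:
Y = 272 (Y = -17*(-16) = 272)
(Y + 163)*1309 = (272 + 163)*1309 = 435*1309 = 569415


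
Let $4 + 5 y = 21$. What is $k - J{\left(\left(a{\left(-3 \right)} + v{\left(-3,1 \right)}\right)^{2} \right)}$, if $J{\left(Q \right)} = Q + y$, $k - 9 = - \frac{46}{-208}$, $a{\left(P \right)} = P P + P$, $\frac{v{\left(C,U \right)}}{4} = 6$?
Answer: $- \frac{464973}{520} \approx -894.18$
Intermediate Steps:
$y = \frac{17}{5}$ ($y = - \frac{4}{5} + \frac{1}{5} \cdot 21 = - \frac{4}{5} + \frac{21}{5} = \frac{17}{5} \approx 3.4$)
$v{\left(C,U \right)} = 24$ ($v{\left(C,U \right)} = 4 \cdot 6 = 24$)
$a{\left(P \right)} = P + P^{2}$ ($a{\left(P \right)} = P^{2} + P = P + P^{2}$)
$k = \frac{959}{104}$ ($k = 9 - \frac{46}{-208} = 9 - - \frac{23}{104} = 9 + \frac{23}{104} = \frac{959}{104} \approx 9.2212$)
$J{\left(Q \right)} = \frac{17}{5} + Q$ ($J{\left(Q \right)} = Q + \frac{17}{5} = \frac{17}{5} + Q$)
$k - J{\left(\left(a{\left(-3 \right)} + v{\left(-3,1 \right)}\right)^{2} \right)} = \frac{959}{104} - \left(\frac{17}{5} + \left(- 3 \left(1 - 3\right) + 24\right)^{2}\right) = \frac{959}{104} - \left(\frac{17}{5} + \left(\left(-3\right) \left(-2\right) + 24\right)^{2}\right) = \frac{959}{104} - \left(\frac{17}{5} + \left(6 + 24\right)^{2}\right) = \frac{959}{104} - \left(\frac{17}{5} + 30^{2}\right) = \frac{959}{104} - \left(\frac{17}{5} + 900\right) = \frac{959}{104} - \frac{4517}{5} = - \frac{464973}{520}$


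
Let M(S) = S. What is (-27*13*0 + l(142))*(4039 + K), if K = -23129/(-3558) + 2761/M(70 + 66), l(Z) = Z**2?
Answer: 4958813587687/60486 ≈ 8.1983e+7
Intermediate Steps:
K = 6484591/241944 (K = -23129/(-3558) + 2761/(70 + 66) = -23129*(-1/3558) + 2761/136 = 23129/3558 + 2761*(1/136) = 23129/3558 + 2761/136 = 6484591/241944 ≈ 26.802)
(-27*13*0 + l(142))*(4039 + K) = (-27*13*0 + 142**2)*(4039 + 6484591/241944) = (-351*0 + 20164)*(983696407/241944) = (0 + 20164)*(983696407/241944) = 20164*(983696407/241944) = 4958813587687/60486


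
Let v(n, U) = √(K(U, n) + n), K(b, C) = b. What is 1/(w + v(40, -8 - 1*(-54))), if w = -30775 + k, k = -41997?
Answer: -36386/2647881949 - √86/5295763898 ≈ -1.3743e-5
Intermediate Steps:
w = -72772 (w = -30775 - 41997 = -72772)
v(n, U) = √(U + n)
1/(w + v(40, -8 - 1*(-54))) = 1/(-72772 + √((-8 - 1*(-54)) + 40)) = 1/(-72772 + √((-8 + 54) + 40)) = 1/(-72772 + √(46 + 40)) = 1/(-72772 + √86)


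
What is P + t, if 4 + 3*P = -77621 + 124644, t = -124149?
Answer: -108476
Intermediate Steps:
P = 15673 (P = -4/3 + (-77621 + 124644)/3 = -4/3 + (⅓)*47023 = -4/3 + 47023/3 = 15673)
P + t = 15673 - 124149 = -108476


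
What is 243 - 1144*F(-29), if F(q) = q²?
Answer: -961861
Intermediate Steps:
243 - 1144*F(-29) = 243 - 1144*(-29)² = 243 - 1144*841 = 243 - 962104 = -961861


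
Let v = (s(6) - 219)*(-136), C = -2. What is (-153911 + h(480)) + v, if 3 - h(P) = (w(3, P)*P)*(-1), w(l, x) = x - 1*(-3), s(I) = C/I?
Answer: 323284/3 ≈ 1.0776e+5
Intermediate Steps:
s(I) = -2/I
w(l, x) = 3 + x (w(l, x) = x + 3 = 3 + x)
v = 89488/3 (v = (-2/6 - 219)*(-136) = (-2*1/6 - 219)*(-136) = (-1/3 - 219)*(-136) = -658/3*(-136) = 89488/3 ≈ 29829.)
h(P) = 3 + P*(3 + P) (h(P) = 3 - (3 + P)*P*(-1) = 3 - P*(3 + P)*(-1) = 3 - (-1)*P*(3 + P) = 3 + P*(3 + P))
(-153911 + h(480)) + v = (-153911 + (3 + 480*(3 + 480))) + 89488/3 = (-153911 + (3 + 480*483)) + 89488/3 = (-153911 + (3 + 231840)) + 89488/3 = (-153911 + 231843) + 89488/3 = 77932 + 89488/3 = 323284/3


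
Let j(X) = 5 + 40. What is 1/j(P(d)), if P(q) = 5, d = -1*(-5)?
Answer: 1/45 ≈ 0.022222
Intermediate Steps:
d = 5
j(X) = 45
1/j(P(d)) = 1/45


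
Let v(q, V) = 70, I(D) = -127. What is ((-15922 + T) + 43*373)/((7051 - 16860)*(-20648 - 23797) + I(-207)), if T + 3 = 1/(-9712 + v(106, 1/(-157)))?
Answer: 1099187/4203534785676 ≈ 2.6149e-7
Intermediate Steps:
T = -28927/9642 (T = -3 + 1/(-9712 + 70) = -3 + 1/(-9642) = -3 - 1/9642 = -28927/9642 ≈ -3.0001)
((-15922 + T) + 43*373)/((7051 - 16860)*(-20648 - 23797) + I(-207)) = ((-15922 - 28927/9642) + 43*373)/((7051 - 16860)*(-20648 - 23797) - 127) = (-153548851/9642 + 16039)/(-9809*(-44445) - 127) = 1099187/(9642*(435961005 - 127)) = (1099187/9642)/435960878 = (1099187/9642)*(1/435960878) = 1099187/4203534785676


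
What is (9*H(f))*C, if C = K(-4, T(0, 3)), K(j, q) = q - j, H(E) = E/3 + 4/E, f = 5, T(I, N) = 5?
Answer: 999/5 ≈ 199.80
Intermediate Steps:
H(E) = 4/E + E/3 (H(E) = E*(⅓) + 4/E = E/3 + 4/E = 4/E + E/3)
C = 9 (C = 5 - 1*(-4) = 5 + 4 = 9)
(9*H(f))*C = (9*(4/5 + (⅓)*5))*9 = (9*(4*(⅕) + 5/3))*9 = (9*(⅘ + 5/3))*9 = (9*(37/15))*9 = (111/5)*9 = 999/5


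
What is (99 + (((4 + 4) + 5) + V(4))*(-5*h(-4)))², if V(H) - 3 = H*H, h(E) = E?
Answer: 546121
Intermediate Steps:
V(H) = 3 + H² (V(H) = 3 + H*H = 3 + H²)
(99 + (((4 + 4) + 5) + V(4))*(-5*h(-4)))² = (99 + (((4 + 4) + 5) + (3 + 4²))*(-5*(-4)))² = (99 + ((8 + 5) + (3 + 16))*20)² = (99 + (13 + 19)*20)² = (99 + 32*20)² = (99 + 640)² = 739² = 546121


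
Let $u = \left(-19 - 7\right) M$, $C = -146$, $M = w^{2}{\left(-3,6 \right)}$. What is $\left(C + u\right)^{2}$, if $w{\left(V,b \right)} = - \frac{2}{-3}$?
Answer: $\frac{2010724}{81} \approx 24824.0$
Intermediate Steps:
$w{\left(V,b \right)} = \frac{2}{3}$ ($w{\left(V,b \right)} = \left(-2\right) \left(- \frac{1}{3}\right) = \frac{2}{3}$)
$M = \frac{4}{9}$ ($M = \left(\frac{2}{3}\right)^{2} = \frac{4}{9} \approx 0.44444$)
$u = - \frac{104}{9}$ ($u = \left(-19 - 7\right) \frac{4}{9} = \left(-26\right) \frac{4}{9} = - \frac{104}{9} \approx -11.556$)
$\left(C + u\right)^{2} = \left(-146 - \frac{104}{9}\right)^{2} = \left(- \frac{1418}{9}\right)^{2} = \frac{2010724}{81}$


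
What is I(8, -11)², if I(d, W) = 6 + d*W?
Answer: 6724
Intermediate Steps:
I(d, W) = 6 + W*d
I(8, -11)² = (6 - 11*8)² = (6 - 88)² = (-82)² = 6724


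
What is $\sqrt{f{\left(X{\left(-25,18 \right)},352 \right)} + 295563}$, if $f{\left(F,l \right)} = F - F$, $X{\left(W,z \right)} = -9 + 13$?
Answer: $\sqrt{295563} \approx 543.66$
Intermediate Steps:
$X{\left(W,z \right)} = 4$
$f{\left(F,l \right)} = 0$
$\sqrt{f{\left(X{\left(-25,18 \right)},352 \right)} + 295563} = \sqrt{0 + 295563} = \sqrt{295563}$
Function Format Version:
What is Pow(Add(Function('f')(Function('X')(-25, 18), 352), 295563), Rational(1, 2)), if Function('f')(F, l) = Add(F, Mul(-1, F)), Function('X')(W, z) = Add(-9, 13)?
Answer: Pow(295563, Rational(1, 2)) ≈ 543.66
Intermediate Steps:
Function('X')(W, z) = 4
Function('f')(F, l) = 0
Pow(Add(Function('f')(Function('X')(-25, 18), 352), 295563), Rational(1, 2)) = Pow(Add(0, 295563), Rational(1, 2)) = Pow(295563, Rational(1, 2))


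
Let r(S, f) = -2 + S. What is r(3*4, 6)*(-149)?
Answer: -1490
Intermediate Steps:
r(3*4, 6)*(-149) = (-2 + 3*4)*(-149) = (-2 + 12)*(-149) = 10*(-149) = -1490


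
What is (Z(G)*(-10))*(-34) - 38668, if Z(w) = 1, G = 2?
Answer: -38328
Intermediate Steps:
(Z(G)*(-10))*(-34) - 38668 = (1*(-10))*(-34) - 38668 = -10*(-34) - 38668 = 340 - 38668 = -38328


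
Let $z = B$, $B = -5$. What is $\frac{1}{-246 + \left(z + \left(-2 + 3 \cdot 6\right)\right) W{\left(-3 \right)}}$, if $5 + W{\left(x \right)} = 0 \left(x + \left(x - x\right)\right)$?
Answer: $- \frac{1}{301} \approx -0.0033223$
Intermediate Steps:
$z = -5$
$W{\left(x \right)} = -5$ ($W{\left(x \right)} = -5 + 0 \left(x + \left(x - x\right)\right) = -5 + 0 \left(x + 0\right) = -5 + 0 x = -5 + 0 = -5$)
$\frac{1}{-246 + \left(z + \left(-2 + 3 \cdot 6\right)\right) W{\left(-3 \right)}} = \frac{1}{-246 + \left(-5 + \left(-2 + 3 \cdot 6\right)\right) \left(-5\right)} = \frac{1}{-246 + \left(-5 + \left(-2 + 18\right)\right) \left(-5\right)} = \frac{1}{-246 + \left(-5 + 16\right) \left(-5\right)} = \frac{1}{-246 + 11 \left(-5\right)} = \frac{1}{-246 - 55} = \frac{1}{-301} = - \frac{1}{301}$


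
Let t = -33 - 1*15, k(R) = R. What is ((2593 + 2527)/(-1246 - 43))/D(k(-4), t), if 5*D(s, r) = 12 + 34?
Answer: -12800/29647 ≈ -0.43175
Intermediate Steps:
t = -48 (t = -33 - 15 = -48)
D(s, r) = 46/5 (D(s, r) = (12 + 34)/5 = (1/5)*46 = 46/5)
((2593 + 2527)/(-1246 - 43))/D(k(-4), t) = ((2593 + 2527)/(-1246 - 43))/(46/5) = (5120/(-1289))*(5/46) = (5120*(-1/1289))*(5/46) = -5120/1289*5/46 = -12800/29647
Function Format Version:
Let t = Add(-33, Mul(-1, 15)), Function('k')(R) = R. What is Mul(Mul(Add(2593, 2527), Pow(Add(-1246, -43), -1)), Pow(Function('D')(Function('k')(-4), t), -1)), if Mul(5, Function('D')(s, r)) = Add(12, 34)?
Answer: Rational(-12800, 29647) ≈ -0.43175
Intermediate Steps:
t = -48 (t = Add(-33, -15) = -48)
Function('D')(s, r) = Rational(46, 5) (Function('D')(s, r) = Mul(Rational(1, 5), Add(12, 34)) = Mul(Rational(1, 5), 46) = Rational(46, 5))
Mul(Mul(Add(2593, 2527), Pow(Add(-1246, -43), -1)), Pow(Function('D')(Function('k')(-4), t), -1)) = Mul(Mul(Add(2593, 2527), Pow(Add(-1246, -43), -1)), Pow(Rational(46, 5), -1)) = Mul(Mul(5120, Pow(-1289, -1)), Rational(5, 46)) = Mul(Mul(5120, Rational(-1, 1289)), Rational(5, 46)) = Mul(Rational(-5120, 1289), Rational(5, 46)) = Rational(-12800, 29647)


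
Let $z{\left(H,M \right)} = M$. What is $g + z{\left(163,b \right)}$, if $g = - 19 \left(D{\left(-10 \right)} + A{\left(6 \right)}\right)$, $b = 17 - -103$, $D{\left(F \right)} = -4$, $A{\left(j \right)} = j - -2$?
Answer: $44$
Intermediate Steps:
$A{\left(j \right)} = 2 + j$ ($A{\left(j \right)} = j + 2 = 2 + j$)
$b = 120$ ($b = 17 + 103 = 120$)
$g = -76$ ($g = - 19 \left(-4 + \left(2 + 6\right)\right) = - 19 \left(-4 + 8\right) = \left(-19\right) 4 = -76$)
$g + z{\left(163,b \right)} = -76 + 120 = 44$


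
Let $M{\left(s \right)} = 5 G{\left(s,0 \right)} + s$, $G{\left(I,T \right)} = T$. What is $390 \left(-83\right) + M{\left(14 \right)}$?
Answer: $-32356$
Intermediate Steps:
$M{\left(s \right)} = s$ ($M{\left(s \right)} = 5 \cdot 0 + s = 0 + s = s$)
$390 \left(-83\right) + M{\left(14 \right)} = 390 \left(-83\right) + 14 = -32370 + 14 = -32356$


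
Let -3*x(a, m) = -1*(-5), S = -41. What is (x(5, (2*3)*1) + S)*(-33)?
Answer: 1408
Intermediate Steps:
x(a, m) = -5/3 (x(a, m) = -(-1)*(-5)/3 = -⅓*5 = -5/3)
(x(5, (2*3)*1) + S)*(-33) = (-5/3 - 41)*(-33) = -128/3*(-33) = 1408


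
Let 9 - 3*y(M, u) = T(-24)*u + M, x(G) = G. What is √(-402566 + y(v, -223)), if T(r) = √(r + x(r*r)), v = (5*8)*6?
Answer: √(-3623787 + 1338*√138)/3 ≈ 633.16*I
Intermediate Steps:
v = 240 (v = 40*6 = 240)
T(r) = √(r + r²) (T(r) = √(r + r*r) = √(r + r²))
y(M, u) = 3 - M/3 - 2*u*√138/3 (y(M, u) = 3 - (√(-24*(1 - 24))*u + M)/3 = 3 - (√(-24*(-23))*u + M)/3 = 3 - (√552*u + M)/3 = 3 - ((2*√138)*u + M)/3 = 3 - (2*u*√138 + M)/3 = 3 - (M + 2*u*√138)/3 = 3 + (-M/3 - 2*u*√138/3) = 3 - M/3 - 2*u*√138/3)
√(-402566 + y(v, -223)) = √(-402566 + (3 - ⅓*240 - ⅔*(-223)*√138)) = √(-402566 + (3 - 80 + 446*√138/3)) = √(-402566 + (-77 + 446*√138/3)) = √(-402643 + 446*√138/3)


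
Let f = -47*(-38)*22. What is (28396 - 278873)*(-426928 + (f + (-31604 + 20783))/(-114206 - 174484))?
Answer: 30871258387071307/288690 ≈ 1.0694e+11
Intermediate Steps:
f = 39292 (f = 1786*22 = 39292)
(28396 - 278873)*(-426928 + (f + (-31604 + 20783))/(-114206 - 174484)) = (28396 - 278873)*(-426928 + (39292 + (-31604 + 20783))/(-114206 - 174484)) = -250477*(-426928 + (39292 - 10821)/(-288690)) = -250477*(-426928 + 28471*(-1/288690)) = -250477*(-426928 - 28471/288690) = -250477*(-123249872791/288690) = 30871258387071307/288690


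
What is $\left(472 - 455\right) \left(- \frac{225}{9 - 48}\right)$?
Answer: $\frac{1275}{13} \approx 98.077$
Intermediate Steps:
$\left(472 - 455\right) \left(- \frac{225}{9 - 48}\right) = 17 \left(- \frac{225}{9 - 48}\right) = 17 \left(- \frac{225}{-39}\right) = 17 \left(\left(-225\right) \left(- \frac{1}{39}\right)\right) = 17 \cdot \frac{75}{13} = \frac{1275}{13}$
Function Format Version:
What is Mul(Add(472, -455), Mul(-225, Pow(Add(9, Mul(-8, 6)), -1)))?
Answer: Rational(1275, 13) ≈ 98.077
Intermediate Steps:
Mul(Add(472, -455), Mul(-225, Pow(Add(9, Mul(-8, 6)), -1))) = Mul(17, Mul(-225, Pow(Add(9, -48), -1))) = Mul(17, Mul(-225, Pow(-39, -1))) = Mul(17, Mul(-225, Rational(-1, 39))) = Mul(17, Rational(75, 13)) = Rational(1275, 13)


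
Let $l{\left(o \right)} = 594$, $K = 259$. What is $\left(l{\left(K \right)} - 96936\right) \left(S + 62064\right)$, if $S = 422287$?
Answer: $-46663344042$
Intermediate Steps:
$\left(l{\left(K \right)} - 96936\right) \left(S + 62064\right) = \left(594 - 96936\right) \left(422287 + 62064\right) = \left(-96342\right) 484351 = -46663344042$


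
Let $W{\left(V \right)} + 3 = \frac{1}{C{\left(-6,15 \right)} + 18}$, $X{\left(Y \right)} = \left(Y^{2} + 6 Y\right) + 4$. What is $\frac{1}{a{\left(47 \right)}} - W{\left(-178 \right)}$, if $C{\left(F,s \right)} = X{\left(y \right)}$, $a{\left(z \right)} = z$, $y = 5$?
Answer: $\frac{10887}{3619} \approx 3.0083$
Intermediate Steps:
$X{\left(Y \right)} = 4 + Y^{2} + 6 Y$
$C{\left(F,s \right)} = 59$ ($C{\left(F,s \right)} = 4 + 5^{2} + 6 \cdot 5 = 4 + 25 + 30 = 59$)
$W{\left(V \right)} = - \frac{230}{77}$ ($W{\left(V \right)} = -3 + \frac{1}{59 + 18} = -3 + \frac{1}{77} = - \frac{230}{77}$)
$\frac{1}{a{\left(47 \right)}} - W{\left(-178 \right)} = \frac{1}{47} - - \frac{230}{77} = \frac{1}{47} + \frac{230}{77} = \frac{10887}{3619}$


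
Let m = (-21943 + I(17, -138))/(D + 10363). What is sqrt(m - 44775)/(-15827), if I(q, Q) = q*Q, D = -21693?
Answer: -I*sqrt(5747442303130)/179319910 ≈ -0.013369*I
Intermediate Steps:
I(q, Q) = Q*q
m = 24289/11330 (m = (-21943 - 138*17)/(-21693 + 10363) = (-21943 - 2346)/(-11330) = -24289*(-1/11330) = 24289/11330 ≈ 2.1438)
sqrt(m - 44775)/(-15827) = sqrt(24289/11330 - 44775)/(-15827) = sqrt(-507276461/11330)*(-1/15827) = (I*sqrt(5747442303130)/11330)*(-1/15827) = -I*sqrt(5747442303130)/179319910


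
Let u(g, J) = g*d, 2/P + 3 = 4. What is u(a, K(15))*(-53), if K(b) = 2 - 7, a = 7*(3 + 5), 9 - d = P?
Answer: -20776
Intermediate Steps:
P = 2 (P = 2/(-3 + 4) = 2/1 = 2*1 = 2)
d = 7 (d = 9 - 1*2 = 9 - 2 = 7)
a = 56 (a = 7*8 = 56)
K(b) = -5
u(g, J) = 7*g (u(g, J) = g*7 = 7*g)
u(a, K(15))*(-53) = (7*56)*(-53) = 392*(-53) = -20776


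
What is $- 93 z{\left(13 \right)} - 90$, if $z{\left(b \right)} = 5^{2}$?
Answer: $-2415$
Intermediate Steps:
$z{\left(b \right)} = 25$
$- 93 z{\left(13 \right)} - 90 = \left(-93\right) 25 - 90 = -2325 - 90 = -2415$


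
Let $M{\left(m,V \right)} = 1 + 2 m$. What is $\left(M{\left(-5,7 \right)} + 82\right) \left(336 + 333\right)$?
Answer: $48837$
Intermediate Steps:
$\left(M{\left(-5,7 \right)} + 82\right) \left(336 + 333\right) = \left(\left(1 + 2 \left(-5\right)\right) + 82\right) \left(336 + 333\right) = \left(\left(1 - 10\right) + 82\right) 669 = \left(-9 + 82\right) 669 = 73 \cdot 669 = 48837$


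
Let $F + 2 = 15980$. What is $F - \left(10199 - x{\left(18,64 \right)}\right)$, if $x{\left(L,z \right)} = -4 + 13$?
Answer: $5788$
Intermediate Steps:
$x{\left(L,z \right)} = 9$
$F = 15978$ ($F = -2 + 15980 = 15978$)
$F - \left(10199 - x{\left(18,64 \right)}\right) = 15978 - \left(10199 - 9\right) = 15978 - 10190 = 5788$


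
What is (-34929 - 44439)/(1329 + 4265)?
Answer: -39684/2797 ≈ -14.188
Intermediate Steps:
(-34929 - 44439)/(1329 + 4265) = -79368/5594 = -79368*1/5594 = -39684/2797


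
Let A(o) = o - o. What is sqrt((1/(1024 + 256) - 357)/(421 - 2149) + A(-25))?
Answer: sqrt(6854385)/5760 ≈ 0.45453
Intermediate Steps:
A(o) = 0
sqrt((1/(1024 + 256) - 357)/(421 - 2149) + A(-25)) = sqrt((1/(1024 + 256) - 357)/(421 - 2149) + 0) = sqrt((1/1280 - 357)/(-1728) + 0) = sqrt((1/1280 - 357)*(-1/1728) + 0) = sqrt(-456959/1280*(-1/1728) + 0) = sqrt(456959/2211840 + 0) = sqrt(456959/2211840) = sqrt(6854385)/5760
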